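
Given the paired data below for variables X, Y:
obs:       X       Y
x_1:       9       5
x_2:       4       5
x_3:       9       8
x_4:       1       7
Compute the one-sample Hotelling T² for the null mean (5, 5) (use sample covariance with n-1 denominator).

Step 1 — sample mean vector:
  mean(X) = (9 + 4 + 9 + 1) / 4 = 23/4 = 5.75
  mean(Y) = (5 + 5 + 8 + 7) / 4 = 25/4 = 6.25
  x̄ = (5.75, 6.25),  deviation x̄ - mu_0 = (5.75, 6.25) - (5, 5) = (0.75, 1.25).

Step 2 — sample covariance matrix, S[i,j] = (1/(n-1)) · Σ_k (x_{k,i} - mean_i) · (x_{k,j} - mean_j), divisor n-1 = 3:
  S[X,X] = ((3.25)·(3.25) + (-1.75)·(-1.75) + (3.25)·(3.25) + (-4.75)·(-4.75)) / 3 = 46.75/3 = 15.5833
  S[X,Y] = ((3.25)·(-1.25) + (-1.75)·(-1.25) + (3.25)·(1.75) + (-4.75)·(0.75)) / 3 = 0.25/3 = 0.0833
  S[Y,Y] = ((-1.25)·(-1.25) + (-1.25)·(-1.25) + (1.75)·(1.75) + (0.75)·(0.75)) / 3 = 6.75/3 = 2.25
  S = [[15.5833, 0.0833],
 [0.0833, 2.25]].

Step 3 — invert S. det(S) = 15.5833·2.25 - (0.0833)² = 35.0556.
  S^{-1} = (1/det) · [[d, -b], [-b, a]] = [[0.0642, -0.0024],
 [-0.0024, 0.4445]].

Step 4 — quadratic form (x̄ - mu_0)^T · S^{-1} · (x̄ - mu_0):
  S^{-1} · (x̄ - mu_0) = (0.0452, 0.5539),
  (x̄ - mu_0)^T · [...] = (0.75)·(0.0452) + (1.25)·(0.5539) = 0.7262.

Step 5 — scale by n: T² = 4 · 0.7262 = 2.9049.

T² ≈ 2.9049


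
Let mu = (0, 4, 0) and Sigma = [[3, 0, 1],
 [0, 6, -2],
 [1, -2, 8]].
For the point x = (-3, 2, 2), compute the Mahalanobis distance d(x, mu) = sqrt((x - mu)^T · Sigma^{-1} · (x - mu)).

Step 1 — centre the observation: (x - mu) = (-3, -2, 2).

Step 2 — invert Sigma (cofactor / det for 3×3, or solve directly):
  Sigma^{-1} = [[0.3492, -0.0159, -0.0476],
 [-0.0159, 0.1825, 0.0476],
 [-0.0476, 0.0476, 0.1429]].

Step 3 — form the quadratic (x - mu)^T · Sigma^{-1} · (x - mu):
  Sigma^{-1} · (x - mu) = (-1.1111, -0.2222, 0.3333).
  (x - mu)^T · [Sigma^{-1} · (x - mu)] = (-3)·(-1.1111) + (-2)·(-0.2222) + (2)·(0.3333) = 4.4444.

Step 4 — take square root: d = √(4.4444) ≈ 2.1082.

d(x, mu) = √(4.4444) ≈ 2.1082


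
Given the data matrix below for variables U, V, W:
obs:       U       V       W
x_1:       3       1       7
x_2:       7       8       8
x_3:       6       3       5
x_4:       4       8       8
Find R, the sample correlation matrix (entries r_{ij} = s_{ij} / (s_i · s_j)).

Step 1 — column means:
  mean(U) = (3 + 7 + 6 + 4) / 4 = 20/4 = 5
  mean(V) = (1 + 8 + 3 + 8) / 4 = 20/4 = 5
  mean(W) = (7 + 8 + 5 + 8) / 4 = 28/4 = 7

Step 2 — sample variances and covariances s[i,j] = (1/(n-1)) · Σ_k (x_{k,i} - mean_i) · (x_{k,j} - mean_j), with n-1 = 3:
  s[U,U] = ((-2)·(-2) + (2)·(2) + (1)·(1) + (-1)·(-1)) / 3 = 10/3 = 3.3333
  s[U,V] = ((-2)·(-4) + (2)·(3) + (1)·(-2) + (-1)·(3)) / 3 = 9/3 = 3
  s[U,W] = ((-2)·(0) + (2)·(1) + (1)·(-2) + (-1)·(1)) / 3 = -1/3 = -0.3333
  s[V,V] = ((-4)·(-4) + (3)·(3) + (-2)·(-2) + (3)·(3)) / 3 = 38/3 = 12.6667
  s[V,W] = ((-4)·(0) + (3)·(1) + (-2)·(-2) + (3)·(1)) / 3 = 10/3 = 3.3333
  s[W,W] = ((0)·(0) + (1)·(1) + (-2)·(-2) + (1)·(1)) / 3 = 6/3 = 2
  Sample standard deviations s_i = √(s[i,i]):
  s(U) = √(3.3333) = 1.8257
  s(V) = √(12.6667) = 3.559
  s(W) = √(2) = 1.4142

Step 3 — r_{ij} = s_{ij} / (s_i · s_j):
  r[U,U] = 1 (diagonal).
  r[U,V] = 3 / (1.8257 · 3.559) = 3 / 6.4979 = 0.4617
  r[U,W] = -0.3333 / (1.8257 · 1.4142) = -0.3333 / 2.582 = -0.1291
  r[V,V] = 1 (diagonal).
  r[V,W] = 3.3333 / (3.559 · 1.4142) = 3.3333 / 5.0332 = 0.6623
  r[W,W] = 1 (diagonal).

R is symmetric with unit diagonal. Assembling:

R = [[1, 0.4617, -0.1291],
 [0.4617, 1, 0.6623],
 [-0.1291, 0.6623, 1]]


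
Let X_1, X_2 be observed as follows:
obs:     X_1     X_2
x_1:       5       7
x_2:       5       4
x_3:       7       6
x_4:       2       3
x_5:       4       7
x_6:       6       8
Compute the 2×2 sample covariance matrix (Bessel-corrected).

Step 1 — column means:
  mean(X_1) = (5 + 5 + 7 + 2 + 4 + 6) / 6 = 29/6 = 4.8333
  mean(X_2) = (7 + 4 + 6 + 3 + 7 + 8) / 6 = 35/6 = 5.8333

Step 2 — sample covariance S[i,j] = (1/(n-1)) · Σ_k (x_{k,i} - mean_i) · (x_{k,j} - mean_j), with n-1 = 5.
  S[X_1,X_1] = ((0.1667)·(0.1667) + (0.1667)·(0.1667) + (2.1667)·(2.1667) + (-2.8333)·(-2.8333) + (-0.8333)·(-0.8333) + (1.1667)·(1.1667)) / 5 = 14.8333/5 = 2.9667
  S[X_1,X_2] = ((0.1667)·(1.1667) + (0.1667)·(-1.8333) + (2.1667)·(0.1667) + (-2.8333)·(-2.8333) + (-0.8333)·(1.1667) + (1.1667)·(2.1667)) / 5 = 9.8333/5 = 1.9667
  S[X_2,X_2] = ((1.1667)·(1.1667) + (-1.8333)·(-1.8333) + (0.1667)·(0.1667) + (-2.8333)·(-2.8333) + (1.1667)·(1.1667) + (2.1667)·(2.1667)) / 5 = 18.8333/5 = 3.7667

S is symmetric (S[j,i] = S[i,j]). Assembling:

S = [[2.9667, 1.9667],
 [1.9667, 3.7667]]


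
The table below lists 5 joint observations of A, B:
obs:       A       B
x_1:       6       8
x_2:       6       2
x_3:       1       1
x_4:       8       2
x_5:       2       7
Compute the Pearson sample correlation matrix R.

Step 1 — column means:
  mean(A) = (6 + 6 + 1 + 8 + 2) / 5 = 23/5 = 4.6
  mean(B) = (8 + 2 + 1 + 2 + 7) / 5 = 20/5 = 4

Step 2 — sample variances and covariances s[i,j] = (1/(n-1)) · Σ_k (x_{k,i} - mean_i) · (x_{k,j} - mean_j), with n-1 = 4:
  s[A,A] = ((1.4)·(1.4) + (1.4)·(1.4) + (-3.6)·(-3.6) + (3.4)·(3.4) + (-2.6)·(-2.6)) / 4 = 35.2/4 = 8.8
  s[A,B] = ((1.4)·(4) + (1.4)·(-2) + (-3.6)·(-3) + (3.4)·(-2) + (-2.6)·(3)) / 4 = -1/4 = -0.25
  s[B,B] = ((4)·(4) + (-2)·(-2) + (-3)·(-3) + (-2)·(-2) + (3)·(3)) / 4 = 42/4 = 10.5
  Sample standard deviations s_i = √(s[i,i]):
  s(A) = √(8.8) = 2.9665
  s(B) = √(10.5) = 3.2404

Step 3 — r_{ij} = s_{ij} / (s_i · s_j):
  r[A,A] = 1 (diagonal).
  r[A,B] = -0.25 / (2.9665 · 3.2404) = -0.25 / 9.6125 = -0.026
  r[B,B] = 1 (diagonal).

R is symmetric with unit diagonal. Assembling:

R = [[1, -0.026],
 [-0.026, 1]]


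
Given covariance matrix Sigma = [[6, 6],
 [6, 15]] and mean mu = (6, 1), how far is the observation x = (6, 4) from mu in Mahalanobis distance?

Step 1 — centre the observation: (x - mu) = (0, 3).

Step 2 — invert Sigma. det(Sigma) = 6·15 - (6)² = 54.
  Sigma^{-1} = (1/det) · [[d, -b], [-b, a]] = [[0.2778, -0.1111],
 [-0.1111, 0.1111]].

Step 3 — form the quadratic (x - mu)^T · Sigma^{-1} · (x - mu):
  Sigma^{-1} · (x - mu) = (-0.3333, 0.3333).
  (x - mu)^T · [Sigma^{-1} · (x - mu)] = (0)·(-0.3333) + (3)·(0.3333) = 1.

Step 4 — take square root: d = √(1) ≈ 1.

d(x, mu) = √(1) ≈ 1


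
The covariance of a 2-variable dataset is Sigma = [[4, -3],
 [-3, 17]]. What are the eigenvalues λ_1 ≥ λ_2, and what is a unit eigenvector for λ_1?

Step 1 — characteristic polynomial of 2×2 Sigma:
  det(Sigma - λI) = λ² - trace · λ + det = 0.
  trace = 4 + 17 = 21, det = 4·17 - (-3)² = 59.
Step 2 — discriminant:
  Δ = trace² - 4·det = 441 - 236 = 205.
Step 3 — eigenvalues:
  λ = (trace ± √Δ)/2 = (21 ± 14.3178)/2,
  λ_1 = 17.6589,  λ_2 = 3.3411.

Step 4 — unit eigenvector for λ_1: solve (Sigma - λ_1 I)v = 0. First row:
  (4 - 17.6589)·v_x + (-3)·v_y = 0, i.e. (-13.6589)·v_x + (-3)·v_y = 0,
  so v ∝ (b, λ_1 - a) = (-3, 13.6589); multiply by -1 so the first entry is positive: u = (3, -13.6589).
  ||u|| = √((3)² + (-13.6589)²) = √(195.5658) ≈ 13.9845,
  v_1 = u/||u|| ≈ (0.2145, -0.9767) (||v_1|| = 1).

λ_1 = 17.6589,  λ_2 = 3.3411;  v_1 ≈ (0.2145, -0.9767)


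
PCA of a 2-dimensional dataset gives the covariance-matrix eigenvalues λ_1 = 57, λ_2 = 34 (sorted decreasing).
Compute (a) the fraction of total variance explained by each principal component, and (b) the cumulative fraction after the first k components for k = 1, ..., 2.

Step 1 — total variance = trace(Sigma) = Σ λ_i = 57 + 34 = 91.

Step 2 — fraction explained by component i = λ_i / Σ λ:
  PC1: 57/91 = 0.6264
  PC2: 34/91 = 0.3736

Step 3 — cumulative fraction after k components = (λ_1 + ... + λ_k) / Σ λ:
  k = 1: 57/91 = 0.6264
  k = 2: (57 + 34)/91 = 91/91 = 1

Summary (fraction, with percent):

explained: PC1 0.6264 (62.64%), PC2 0.3736 (37.36%);  cumulative: 0.6264, 1


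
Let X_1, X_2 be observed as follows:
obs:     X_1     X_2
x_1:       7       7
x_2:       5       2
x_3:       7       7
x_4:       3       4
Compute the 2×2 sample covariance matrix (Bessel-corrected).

Step 1 — column means:
  mean(X_1) = (7 + 5 + 7 + 3) / 4 = 22/4 = 5.5
  mean(X_2) = (7 + 2 + 7 + 4) / 4 = 20/4 = 5

Step 2 — sample covariance S[i,j] = (1/(n-1)) · Σ_k (x_{k,i} - mean_i) · (x_{k,j} - mean_j), with n-1 = 3.
  S[X_1,X_1] = ((1.5)·(1.5) + (-0.5)·(-0.5) + (1.5)·(1.5) + (-2.5)·(-2.5)) / 3 = 11/3 = 3.6667
  S[X_1,X_2] = ((1.5)·(2) + (-0.5)·(-3) + (1.5)·(2) + (-2.5)·(-1)) / 3 = 10/3 = 3.3333
  S[X_2,X_2] = ((2)·(2) + (-3)·(-3) + (2)·(2) + (-1)·(-1)) / 3 = 18/3 = 6

S is symmetric (S[j,i] = S[i,j]). Assembling:

S = [[3.6667, 3.3333],
 [3.3333, 6]]


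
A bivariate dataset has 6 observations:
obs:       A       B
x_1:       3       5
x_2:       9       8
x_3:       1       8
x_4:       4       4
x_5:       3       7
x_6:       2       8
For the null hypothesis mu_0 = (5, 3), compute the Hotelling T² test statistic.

Step 1 — sample mean vector:
  mean(A) = (3 + 9 + 1 + 4 + 3 + 2) / 6 = 22/6 = 3.6667
  mean(B) = (5 + 8 + 8 + 4 + 7 + 8) / 6 = 40/6 = 6.6667
  x̄ = (3.6667, 6.6667),  deviation x̄ - mu_0 = (3.6667, 6.6667) - (5, 3) = (-1.3333, 3.6667).

Step 2 — sample covariance matrix, S[i,j] = (1/(n-1)) · Σ_k (x_{k,i} - mean_i) · (x_{k,j} - mean_j), divisor n-1 = 5:
  S[A,A] = ((-0.6667)·(-0.6667) + (5.3333)·(5.3333) + (-2.6667)·(-2.6667) + (0.3333)·(0.3333) + (-0.6667)·(-0.6667) + (-1.6667)·(-1.6667)) / 5 = 39.3333/5 = 7.8667
  S[A,B] = ((-0.6667)·(-1.6667) + (5.3333)·(1.3333) + (-2.6667)·(1.3333) + (0.3333)·(-2.6667) + (-0.6667)·(0.3333) + (-1.6667)·(1.3333)) / 5 = 1.3333/5 = 0.2667
  S[B,B] = ((-1.6667)·(-1.6667) + (1.3333)·(1.3333) + (1.3333)·(1.3333) + (-2.6667)·(-2.6667) + (0.3333)·(0.3333) + (1.3333)·(1.3333)) / 5 = 15.3333/5 = 3.0667
  S = [[7.8667, 0.2667],
 [0.2667, 3.0667]].

Step 3 — invert S. det(S) = 7.8667·3.0667 - (0.2667)² = 24.0533.
  S^{-1} = (1/det) · [[d, -b], [-b, a]] = [[0.1275, -0.0111],
 [-0.0111, 0.3271]].

Step 4 — quadratic form (x̄ - mu_0)^T · S^{-1} · (x̄ - mu_0):
  S^{-1} · (x̄ - mu_0) = (-0.2106, 1.214),
  (x̄ - mu_0)^T · [...] = (-1.3333)·(-0.2106) + (3.6667)·(1.214) = 4.7321.

Step 5 — scale by n: T² = 6 · 4.7321 = 28.3925.

T² ≈ 28.3925


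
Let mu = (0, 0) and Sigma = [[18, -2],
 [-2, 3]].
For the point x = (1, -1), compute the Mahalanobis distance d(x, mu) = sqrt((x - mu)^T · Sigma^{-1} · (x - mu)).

Step 1 — centre the observation: (x - mu) = (1, -1).

Step 2 — invert Sigma. det(Sigma) = 18·3 - (-2)² = 50.
  Sigma^{-1} = (1/det) · [[d, -b], [-b, a]] = [[0.06, 0.04],
 [0.04, 0.36]].

Step 3 — form the quadratic (x - mu)^T · Sigma^{-1} · (x - mu):
  Sigma^{-1} · (x - mu) = (0.02, -0.32).
  (x - mu)^T · [Sigma^{-1} · (x - mu)] = (1)·(0.02) + (-1)·(-0.32) = 0.34.

Step 4 — take square root: d = √(0.34) ≈ 0.5831.

d(x, mu) = √(0.34) ≈ 0.5831


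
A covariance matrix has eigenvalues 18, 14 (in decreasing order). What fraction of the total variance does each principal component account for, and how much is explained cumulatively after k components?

Step 1 — total variance = trace(Sigma) = Σ λ_i = 18 + 14 = 32.

Step 2 — fraction explained by component i = λ_i / Σ λ:
  PC1: 18/32 = 0.5625
  PC2: 14/32 = 0.4375

Step 3 — cumulative fraction after k components = (λ_1 + ... + λ_k) / Σ λ:
  k = 1: 18/32 = 0.5625
  k = 2: (18 + 14)/32 = 32/32 = 1

Summary (fraction, with percent):

explained: PC1 0.5625 (56.25%), PC2 0.4375 (43.75%);  cumulative: 0.5625, 1


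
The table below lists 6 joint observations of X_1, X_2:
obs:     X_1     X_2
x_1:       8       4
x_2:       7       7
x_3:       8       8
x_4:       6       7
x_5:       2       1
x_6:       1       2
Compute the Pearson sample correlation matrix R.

Step 1 — column means:
  mean(X_1) = (8 + 7 + 8 + 6 + 2 + 1) / 6 = 32/6 = 5.3333
  mean(X_2) = (4 + 7 + 8 + 7 + 1 + 2) / 6 = 29/6 = 4.8333

Step 2 — sample variances and covariances s[i,j] = (1/(n-1)) · Σ_k (x_{k,i} - mean_i) · (x_{k,j} - mean_j), with n-1 = 5:
  s[X_1,X_1] = ((2.6667)·(2.6667) + (1.6667)·(1.6667) + (2.6667)·(2.6667) + (0.6667)·(0.6667) + (-3.3333)·(-3.3333) + (-4.3333)·(-4.3333)) / 5 = 47.3333/5 = 9.4667
  s[X_1,X_2] = ((2.6667)·(-0.8333) + (1.6667)·(2.1667) + (2.6667)·(3.1667) + (0.6667)·(2.1667) + (-3.3333)·(-3.8333) + (-4.3333)·(-2.8333)) / 5 = 36.3333/5 = 7.2667
  s[X_2,X_2] = ((-0.8333)·(-0.8333) + (2.1667)·(2.1667) + (3.1667)·(3.1667) + (2.1667)·(2.1667) + (-3.8333)·(-3.8333) + (-2.8333)·(-2.8333)) / 5 = 42.8333/5 = 8.5667
  Sample standard deviations s_i = √(s[i,i]):
  s(X_1) = √(9.4667) = 3.0768
  s(X_2) = √(8.5667) = 2.9269

Step 3 — r_{ij} = s_{ij} / (s_i · s_j):
  r[X_1,X_1] = 1 (diagonal).
  r[X_1,X_2] = 7.2667 / (3.0768 · 2.9269) = 7.2667 / 9.0054 = 0.8069
  r[X_2,X_2] = 1 (diagonal).

R is symmetric with unit diagonal. Assembling:

R = [[1, 0.8069],
 [0.8069, 1]]


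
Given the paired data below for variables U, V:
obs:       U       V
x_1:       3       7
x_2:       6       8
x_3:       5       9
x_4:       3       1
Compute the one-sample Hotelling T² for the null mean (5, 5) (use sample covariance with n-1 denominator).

Step 1 — sample mean vector:
  mean(U) = (3 + 6 + 5 + 3) / 4 = 17/4 = 4.25
  mean(V) = (7 + 8 + 9 + 1) / 4 = 25/4 = 6.25
  x̄ = (4.25, 6.25),  deviation x̄ - mu_0 = (4.25, 6.25) - (5, 5) = (-0.75, 1.25).

Step 2 — sample covariance matrix, S[i,j] = (1/(n-1)) · Σ_k (x_{k,i} - mean_i) · (x_{k,j} - mean_j), divisor n-1 = 3:
  S[U,U] = ((-1.25)·(-1.25) + (1.75)·(1.75) + (0.75)·(0.75) + (-1.25)·(-1.25)) / 3 = 6.75/3 = 2.25
  S[U,V] = ((-1.25)·(0.75) + (1.75)·(1.75) + (0.75)·(2.75) + (-1.25)·(-5.25)) / 3 = 10.75/3 = 3.5833
  S[V,V] = ((0.75)·(0.75) + (1.75)·(1.75) + (2.75)·(2.75) + (-5.25)·(-5.25)) / 3 = 38.75/3 = 12.9167
  S = [[2.25, 3.5833],
 [3.5833, 12.9167]].

Step 3 — invert S. det(S) = 2.25·12.9167 - (3.5833)² = 16.2222.
  S^{-1} = (1/det) · [[d, -b], [-b, a]] = [[0.7962, -0.2209],
 [-0.2209, 0.1387]].

Step 4 — quadratic form (x̄ - mu_0)^T · S^{-1} · (x̄ - mu_0):
  S^{-1} · (x̄ - mu_0) = (-0.8733, 0.339),
  (x̄ - mu_0)^T · [...] = (-0.75)·(-0.8733) + (1.25)·(0.339) = 1.0788.

Step 5 — scale by n: T² = 4 · 1.0788 = 4.3151.

T² ≈ 4.3151


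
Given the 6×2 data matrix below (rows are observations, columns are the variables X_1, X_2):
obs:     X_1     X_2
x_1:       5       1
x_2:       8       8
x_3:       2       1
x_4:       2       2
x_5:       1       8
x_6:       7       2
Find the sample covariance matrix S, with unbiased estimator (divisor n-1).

Step 1 — column means:
  mean(X_1) = (5 + 8 + 2 + 2 + 1 + 7) / 6 = 25/6 = 4.1667
  mean(X_2) = (1 + 8 + 1 + 2 + 8 + 2) / 6 = 22/6 = 3.6667

Step 2 — sample covariance S[i,j] = (1/(n-1)) · Σ_k (x_{k,i} - mean_i) · (x_{k,j} - mean_j), with n-1 = 5.
  S[X_1,X_1] = ((0.8333)·(0.8333) + (3.8333)·(3.8333) + (-2.1667)·(-2.1667) + (-2.1667)·(-2.1667) + (-3.1667)·(-3.1667) + (2.8333)·(2.8333)) / 5 = 42.8333/5 = 8.5667
  S[X_1,X_2] = ((0.8333)·(-2.6667) + (3.8333)·(4.3333) + (-2.1667)·(-2.6667) + (-2.1667)·(-1.6667) + (-3.1667)·(4.3333) + (2.8333)·(-1.6667)) / 5 = 5.3333/5 = 1.0667
  S[X_2,X_2] = ((-2.6667)·(-2.6667) + (4.3333)·(4.3333) + (-2.6667)·(-2.6667) + (-1.6667)·(-1.6667) + (4.3333)·(4.3333) + (-1.6667)·(-1.6667)) / 5 = 57.3333/5 = 11.4667

S is symmetric (S[j,i] = S[i,j]). Assembling:

S = [[8.5667, 1.0667],
 [1.0667, 11.4667]]


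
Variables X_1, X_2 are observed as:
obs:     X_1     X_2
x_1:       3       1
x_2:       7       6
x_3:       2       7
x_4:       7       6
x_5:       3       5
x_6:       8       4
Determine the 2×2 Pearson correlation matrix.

Step 1 — column means:
  mean(X_1) = (3 + 7 + 2 + 7 + 3 + 8) / 6 = 30/6 = 5
  mean(X_2) = (1 + 6 + 7 + 6 + 5 + 4) / 6 = 29/6 = 4.8333

Step 2 — sample variances and covariances s[i,j] = (1/(n-1)) · Σ_k (x_{k,i} - mean_i) · (x_{k,j} - mean_j), with n-1 = 5:
  s[X_1,X_1] = ((-2)·(-2) + (2)·(2) + (-3)·(-3) + (2)·(2) + (-2)·(-2) + (3)·(3)) / 5 = 34/5 = 6.8
  s[X_1,X_2] = ((-2)·(-3.8333) + (2)·(1.1667) + (-3)·(2.1667) + (2)·(1.1667) + (-2)·(0.1667) + (3)·(-0.8333)) / 5 = 3/5 = 0.6
  s[X_2,X_2] = ((-3.8333)·(-3.8333) + (1.1667)·(1.1667) + (2.1667)·(2.1667) + (1.1667)·(1.1667) + (0.1667)·(0.1667) + (-0.8333)·(-0.8333)) / 5 = 22.8333/5 = 4.5667
  Sample standard deviations s_i = √(s[i,i]):
  s(X_1) = √(6.8) = 2.6077
  s(X_2) = √(4.5667) = 2.137

Step 3 — r_{ij} = s_{ij} / (s_i · s_j):
  r[X_1,X_1] = 1 (diagonal).
  r[X_1,X_2] = 0.6 / (2.6077 · 2.137) = 0.6 / 5.5726 = 0.1077
  r[X_2,X_2] = 1 (diagonal).

R is symmetric with unit diagonal. Assembling:

R = [[1, 0.1077],
 [0.1077, 1]]


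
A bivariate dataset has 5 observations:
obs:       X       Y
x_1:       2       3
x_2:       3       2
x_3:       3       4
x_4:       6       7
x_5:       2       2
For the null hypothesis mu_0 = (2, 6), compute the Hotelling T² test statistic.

Step 1 — sample mean vector:
  mean(X) = (2 + 3 + 3 + 6 + 2) / 5 = 16/5 = 3.2
  mean(Y) = (3 + 2 + 4 + 7 + 2) / 5 = 18/5 = 3.6
  x̄ = (3.2, 3.6),  deviation x̄ - mu_0 = (3.2, 3.6) - (2, 6) = (1.2, -2.4).

Step 2 — sample covariance matrix, S[i,j] = (1/(n-1)) · Σ_k (x_{k,i} - mean_i) · (x_{k,j} - mean_j), divisor n-1 = 4:
  S[X,X] = ((-1.2)·(-1.2) + (-0.2)·(-0.2) + (-0.2)·(-0.2) + (2.8)·(2.8) + (-1.2)·(-1.2)) / 4 = 10.8/4 = 2.7
  S[X,Y] = ((-1.2)·(-0.6) + (-0.2)·(-1.6) + (-0.2)·(0.4) + (2.8)·(3.4) + (-1.2)·(-1.6)) / 4 = 12.4/4 = 3.1
  S[Y,Y] = ((-0.6)·(-0.6) + (-1.6)·(-1.6) + (0.4)·(0.4) + (3.4)·(3.4) + (-1.6)·(-1.6)) / 4 = 17.2/4 = 4.3
  S = [[2.7, 3.1],
 [3.1, 4.3]].

Step 3 — invert S. det(S) = 2.7·4.3 - (3.1)² = 2.
  S^{-1} = (1/det) · [[d, -b], [-b, a]] = [[2.15, -1.55],
 [-1.55, 1.35]].

Step 4 — quadratic form (x̄ - mu_0)^T · S^{-1} · (x̄ - mu_0):
  S^{-1} · (x̄ - mu_0) = (6.3, -5.1),
  (x̄ - mu_0)^T · [...] = (1.2)·(6.3) + (-2.4)·(-5.1) = 19.8.

Step 5 — scale by n: T² = 5 · 19.8 = 99.

T² ≈ 99


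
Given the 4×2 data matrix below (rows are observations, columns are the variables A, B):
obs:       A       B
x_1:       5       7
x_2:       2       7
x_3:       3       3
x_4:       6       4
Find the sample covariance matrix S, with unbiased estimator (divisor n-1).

Step 1 — column means:
  mean(A) = (5 + 2 + 3 + 6) / 4 = 16/4 = 4
  mean(B) = (7 + 7 + 3 + 4) / 4 = 21/4 = 5.25

Step 2 — sample covariance S[i,j] = (1/(n-1)) · Σ_k (x_{k,i} - mean_i) · (x_{k,j} - mean_j), with n-1 = 3.
  S[A,A] = ((1)·(1) + (-2)·(-2) + (-1)·(-1) + (2)·(2)) / 3 = 10/3 = 3.3333
  S[A,B] = ((1)·(1.75) + (-2)·(1.75) + (-1)·(-2.25) + (2)·(-1.25)) / 3 = -2/3 = -0.6667
  S[B,B] = ((1.75)·(1.75) + (1.75)·(1.75) + (-2.25)·(-2.25) + (-1.25)·(-1.25)) / 3 = 12.75/3 = 4.25

S is symmetric (S[j,i] = S[i,j]). Assembling:

S = [[3.3333, -0.6667],
 [-0.6667, 4.25]]


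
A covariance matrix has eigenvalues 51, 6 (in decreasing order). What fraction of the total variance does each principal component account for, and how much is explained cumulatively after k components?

Step 1 — total variance = trace(Sigma) = Σ λ_i = 51 + 6 = 57.

Step 2 — fraction explained by component i = λ_i / Σ λ:
  PC1: 51/57 = 0.8947
  PC2: 6/57 = 0.1053

Step 3 — cumulative fraction after k components = (λ_1 + ... + λ_k) / Σ λ:
  k = 1: 51/57 = 0.8947
  k = 2: (51 + 6)/57 = 57/57 = 1

Summary (fraction, with percent):

explained: PC1 0.8947 (89.47%), PC2 0.1053 (10.53%);  cumulative: 0.8947, 1


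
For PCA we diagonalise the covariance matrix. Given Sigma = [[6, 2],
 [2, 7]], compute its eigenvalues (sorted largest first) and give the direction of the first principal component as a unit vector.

Step 1 — characteristic polynomial of 2×2 Sigma:
  det(Sigma - λI) = λ² - trace · λ + det = 0.
  trace = 6 + 7 = 13, det = 6·7 - (2)² = 38.
Step 2 — discriminant:
  Δ = trace² - 4·det = 169 - 152 = 17.
Step 3 — eigenvalues:
  λ = (trace ± √Δ)/2 = (13 ± 4.1231)/2,
  λ_1 = 8.5616,  λ_2 = 4.4384.

Step 4 — unit eigenvector for λ_1: solve (Sigma - λ_1 I)v = 0. First row:
  (6 - 8.5616)·v_x + (2)·v_y = 0, i.e. (-2.5616)·v_x + (2)·v_y = 0,
  so v ∝ (b, λ_1 - a) = (2, 2.5616) = u.
  ||u|| = √((2)² + (2.5616)²) = √(10.5616) ≈ 3.2499,
  v_1 = u/||u|| ≈ (0.6154, 0.7882) (||v_1|| = 1).

λ_1 = 8.5616,  λ_2 = 4.4384;  v_1 ≈ (0.6154, 0.7882)


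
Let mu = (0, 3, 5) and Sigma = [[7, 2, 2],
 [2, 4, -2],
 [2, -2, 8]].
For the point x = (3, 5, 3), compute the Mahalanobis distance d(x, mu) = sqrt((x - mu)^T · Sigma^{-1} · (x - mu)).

Step 1 — centre the observation: (x - mu) = (3, 2, -2).

Step 2 — invert Sigma (cofactor / det for 3×3, or solve directly):
  Sigma^{-1} = [[0.2121, -0.1515, -0.0909],
 [-0.1515, 0.3939, 0.1364],
 [-0.0909, 0.1364, 0.1818]].

Step 3 — form the quadratic (x - mu)^T · Sigma^{-1} · (x - mu):
  Sigma^{-1} · (x - mu) = (0.5152, 0.0606, -0.3636).
  (x - mu)^T · [Sigma^{-1} · (x - mu)] = (3)·(0.5152) + (2)·(0.0606) + (-2)·(-0.3636) = 2.3939.

Step 4 — take square root: d = √(2.3939) ≈ 1.5472.

d(x, mu) = √(2.3939) ≈ 1.5472


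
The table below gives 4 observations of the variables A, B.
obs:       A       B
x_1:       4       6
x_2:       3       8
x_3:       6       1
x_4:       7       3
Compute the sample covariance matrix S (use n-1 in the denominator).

Step 1 — column means:
  mean(A) = (4 + 3 + 6 + 7) / 4 = 20/4 = 5
  mean(B) = (6 + 8 + 1 + 3) / 4 = 18/4 = 4.5

Step 2 — sample covariance S[i,j] = (1/(n-1)) · Σ_k (x_{k,i} - mean_i) · (x_{k,j} - mean_j), with n-1 = 3.
  S[A,A] = ((-1)·(-1) + (-2)·(-2) + (1)·(1) + (2)·(2)) / 3 = 10/3 = 3.3333
  S[A,B] = ((-1)·(1.5) + (-2)·(3.5) + (1)·(-3.5) + (2)·(-1.5)) / 3 = -15/3 = -5
  S[B,B] = ((1.5)·(1.5) + (3.5)·(3.5) + (-3.5)·(-3.5) + (-1.5)·(-1.5)) / 3 = 29/3 = 9.6667

S is symmetric (S[j,i] = S[i,j]). Assembling:

S = [[3.3333, -5],
 [-5, 9.6667]]


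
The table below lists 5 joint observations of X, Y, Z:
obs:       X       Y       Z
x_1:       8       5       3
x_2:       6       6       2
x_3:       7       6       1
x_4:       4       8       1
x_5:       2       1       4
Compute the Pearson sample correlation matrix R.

Step 1 — column means:
  mean(X) = (8 + 6 + 7 + 4 + 2) / 5 = 27/5 = 5.4
  mean(Y) = (5 + 6 + 6 + 8 + 1) / 5 = 26/5 = 5.2
  mean(Z) = (3 + 2 + 1 + 1 + 4) / 5 = 11/5 = 2.2

Step 2 — sample variances and covariances s[i,j] = (1/(n-1)) · Σ_k (x_{k,i} - mean_i) · (x_{k,j} - mean_j), with n-1 = 4:
  s[X,X] = ((2.6)·(2.6) + (0.6)·(0.6) + (1.6)·(1.6) + (-1.4)·(-1.4) + (-3.4)·(-3.4)) / 4 = 23.2/4 = 5.8
  s[X,Y] = ((2.6)·(-0.2) + (0.6)·(0.8) + (1.6)·(0.8) + (-1.4)·(2.8) + (-3.4)·(-4.2)) / 4 = 11.6/4 = 2.9
  s[X,Z] = ((2.6)·(0.8) + (0.6)·(-0.2) + (1.6)·(-1.2) + (-1.4)·(-1.2) + (-3.4)·(1.8)) / 4 = -4.4/4 = -1.1
  s[Y,Y] = ((-0.2)·(-0.2) + (0.8)·(0.8) + (0.8)·(0.8) + (2.8)·(2.8) + (-4.2)·(-4.2)) / 4 = 26.8/4 = 6.7
  s[Y,Z] = ((-0.2)·(0.8) + (0.8)·(-0.2) + (0.8)·(-1.2) + (2.8)·(-1.2) + (-4.2)·(1.8)) / 4 = -12.2/4 = -3.05
  s[Z,Z] = ((0.8)·(0.8) + (-0.2)·(-0.2) + (-1.2)·(-1.2) + (-1.2)·(-1.2) + (1.8)·(1.8)) / 4 = 6.8/4 = 1.7
  Sample standard deviations s_i = √(s[i,i]):
  s(X) = √(5.8) = 2.4083
  s(Y) = √(6.7) = 2.5884
  s(Z) = √(1.7) = 1.3038

Step 3 — r_{ij} = s_{ij} / (s_i · s_j):
  r[X,X] = 1 (diagonal).
  r[X,Y] = 2.9 / (2.4083 · 2.5884) = 2.9 / 6.2338 = 0.4652
  r[X,Z] = -1.1 / (2.4083 · 1.3038) = -1.1 / 3.1401 = -0.3503
  r[Y,Y] = 1 (diagonal).
  r[Y,Z] = -3.05 / (2.5884 · 1.3038) = -3.05 / 3.3749 = -0.9037
  r[Z,Z] = 1 (diagonal).

R is symmetric with unit diagonal. Assembling:

R = [[1, 0.4652, -0.3503],
 [0.4652, 1, -0.9037],
 [-0.3503, -0.9037, 1]]


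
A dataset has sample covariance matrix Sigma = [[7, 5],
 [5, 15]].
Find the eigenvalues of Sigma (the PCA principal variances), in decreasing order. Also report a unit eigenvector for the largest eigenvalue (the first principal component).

Step 1 — characteristic polynomial of 2×2 Sigma:
  det(Sigma - λI) = λ² - trace · λ + det = 0.
  trace = 7 + 15 = 22, det = 7·15 - (5)² = 80.
Step 2 — discriminant:
  Δ = trace² - 4·det = 484 - 320 = 164.
Step 3 — eigenvalues:
  λ = (trace ± √Δ)/2 = (22 ± 12.8062)/2,
  λ_1 = 17.4031,  λ_2 = 4.5969.

Step 4 — unit eigenvector for λ_1: solve (Sigma - λ_1 I)v = 0. First row:
  (7 - 17.4031)·v_x + (5)·v_y = 0, i.e. (-10.4031)·v_x + (5)·v_y = 0,
  so v ∝ (b, λ_1 - a) = (5, 10.4031) = u.
  ||u|| = √((5)² + (10.4031)²) = √(133.225) ≈ 11.5423,
  v_1 = u/||u|| ≈ (0.4332, 0.9013) (||v_1|| = 1).

λ_1 = 17.4031,  λ_2 = 4.5969;  v_1 ≈ (0.4332, 0.9013)


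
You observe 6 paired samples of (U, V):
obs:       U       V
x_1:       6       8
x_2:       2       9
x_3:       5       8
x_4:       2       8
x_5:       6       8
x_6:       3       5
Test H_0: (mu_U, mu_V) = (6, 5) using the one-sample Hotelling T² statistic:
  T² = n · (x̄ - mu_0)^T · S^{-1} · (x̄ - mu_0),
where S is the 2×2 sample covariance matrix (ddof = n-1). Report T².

Step 1 — sample mean vector:
  mean(U) = (6 + 2 + 5 + 2 + 6 + 3) / 6 = 24/6 = 4
  mean(V) = (8 + 9 + 8 + 8 + 8 + 5) / 6 = 46/6 = 7.6667
  x̄ = (4, 7.6667),  deviation x̄ - mu_0 = (4, 7.6667) - (6, 5) = (-2, 2.6667).

Step 2 — sample covariance matrix, S[i,j] = (1/(n-1)) · Σ_k (x_{k,i} - mean_i) · (x_{k,j} - mean_j), divisor n-1 = 5:
  S[U,U] = ((2)·(2) + (-2)·(-2) + (1)·(1) + (-2)·(-2) + (2)·(2) + (-1)·(-1)) / 5 = 18/5 = 3.6
  S[U,V] = ((2)·(0.3333) + (-2)·(1.3333) + (1)·(0.3333) + (-2)·(0.3333) + (2)·(0.3333) + (-1)·(-2.6667)) / 5 = 1/5 = 0.2
  S[V,V] = ((0.3333)·(0.3333) + (1.3333)·(1.3333) + (0.3333)·(0.3333) + (0.3333)·(0.3333) + (0.3333)·(0.3333) + (-2.6667)·(-2.6667)) / 5 = 9.3333/5 = 1.8667
  S = [[3.6, 0.2],
 [0.2, 1.8667]].

Step 3 — invert S. det(S) = 3.6·1.8667 - (0.2)² = 6.68.
  S^{-1} = (1/det) · [[d, -b], [-b, a]] = [[0.2794, -0.0299],
 [-0.0299, 0.5389]].

Step 4 — quadratic form (x̄ - mu_0)^T · S^{-1} · (x̄ - mu_0):
  S^{-1} · (x̄ - mu_0) = (-0.6387, 1.497),
  (x̄ - mu_0)^T · [...] = (-2)·(-0.6387) + (2.6667)·(1.497) = 5.2695.

Step 5 — scale by n: T² = 6 · 5.2695 = 31.6168.

T² ≈ 31.6168


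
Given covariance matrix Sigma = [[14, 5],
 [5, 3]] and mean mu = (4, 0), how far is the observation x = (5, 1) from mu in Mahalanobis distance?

Step 1 — centre the observation: (x - mu) = (1, 1).

Step 2 — invert Sigma. det(Sigma) = 14·3 - (5)² = 17.
  Sigma^{-1} = (1/det) · [[d, -b], [-b, a]] = [[0.1765, -0.2941],
 [-0.2941, 0.8235]].

Step 3 — form the quadratic (x - mu)^T · Sigma^{-1} · (x - mu):
  Sigma^{-1} · (x - mu) = (-0.1176, 0.5294).
  (x - mu)^T · [Sigma^{-1} · (x - mu)] = (1)·(-0.1176) + (1)·(0.5294) = 0.4118.

Step 4 — take square root: d = √(0.4118) ≈ 0.6417.

d(x, mu) = √(0.4118) ≈ 0.6417


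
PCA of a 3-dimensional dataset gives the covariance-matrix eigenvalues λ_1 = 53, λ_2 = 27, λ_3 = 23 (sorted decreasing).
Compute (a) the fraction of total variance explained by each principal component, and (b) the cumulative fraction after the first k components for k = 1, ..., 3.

Step 1 — total variance = trace(Sigma) = Σ λ_i = 53 + 27 + 23 = 103.

Step 2 — fraction explained by component i = λ_i / Σ λ:
  PC1: 53/103 = 0.5146
  PC2: 27/103 = 0.2621
  PC3: 23/103 = 0.2233

Step 3 — cumulative fraction after k components = (λ_1 + ... + λ_k) / Σ λ:
  k = 1: 53/103 = 0.5146
  k = 2: (53 + 27)/103 = 80/103 = 0.7767
  k = 3: (53 + 27 + 23)/103 = 103/103 = 1

Summary (fraction, with percent):

explained: PC1 0.5146 (51.46%), PC2 0.2621 (26.21%), PC3 0.2233 (22.33%);  cumulative: 0.5146, 0.7767, 1


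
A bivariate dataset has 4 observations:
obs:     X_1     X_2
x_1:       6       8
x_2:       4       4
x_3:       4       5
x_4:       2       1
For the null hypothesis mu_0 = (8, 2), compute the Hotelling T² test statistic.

Step 1 — sample mean vector:
  mean(X_1) = (6 + 4 + 4 + 2) / 4 = 16/4 = 4
  mean(X_2) = (8 + 4 + 5 + 1) / 4 = 18/4 = 4.5
  x̄ = (4, 4.5),  deviation x̄ - mu_0 = (4, 4.5) - (8, 2) = (-4, 2.5).

Step 2 — sample covariance matrix, S[i,j] = (1/(n-1)) · Σ_k (x_{k,i} - mean_i) · (x_{k,j} - mean_j), divisor n-1 = 3:
  S[X_1,X_1] = ((2)·(2) + (0)·(0) + (0)·(0) + (-2)·(-2)) / 3 = 8/3 = 2.6667
  S[X_1,X_2] = ((2)·(3.5) + (0)·(-0.5) + (0)·(0.5) + (-2)·(-3.5)) / 3 = 14/3 = 4.6667
  S[X_2,X_2] = ((3.5)·(3.5) + (-0.5)·(-0.5) + (0.5)·(0.5) + (-3.5)·(-3.5)) / 3 = 25/3 = 8.3333
  S = [[2.6667, 4.6667],
 [4.6667, 8.3333]].

Step 3 — invert S. det(S) = 2.6667·8.3333 - (4.6667)² = 0.4444.
  S^{-1} = (1/det) · [[d, -b], [-b, a]] = [[18.75, -10.5],
 [-10.5, 6]].

Step 4 — quadratic form (x̄ - mu_0)^T · S^{-1} · (x̄ - mu_0):
  S^{-1} · (x̄ - mu_0) = (-101.25, 57),
  (x̄ - mu_0)^T · [...] = (-4)·(-101.25) + (2.5)·(57) = 547.5.

Step 5 — scale by n: T² = 4 · 547.5 = 2190.

T² ≈ 2190


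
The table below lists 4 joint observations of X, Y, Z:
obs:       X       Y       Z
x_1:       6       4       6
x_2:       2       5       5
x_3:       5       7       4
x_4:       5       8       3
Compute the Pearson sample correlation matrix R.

Step 1 — column means:
  mean(X) = (6 + 2 + 5 + 5) / 4 = 18/4 = 4.5
  mean(Y) = (4 + 5 + 7 + 8) / 4 = 24/4 = 6
  mean(Z) = (6 + 5 + 4 + 3) / 4 = 18/4 = 4.5

Step 2 — sample variances and covariances s[i,j] = (1/(n-1)) · Σ_k (x_{k,i} - mean_i) · (x_{k,j} - mean_j), with n-1 = 3:
  s[X,X] = ((1.5)·(1.5) + (-2.5)·(-2.5) + (0.5)·(0.5) + (0.5)·(0.5)) / 3 = 9/3 = 3
  s[X,Y] = ((1.5)·(-2) + (-2.5)·(-1) + (0.5)·(1) + (0.5)·(2)) / 3 = 1/3 = 0.3333
  s[X,Z] = ((1.5)·(1.5) + (-2.5)·(0.5) + (0.5)·(-0.5) + (0.5)·(-1.5)) / 3 = 0/3 = 0
  s[Y,Y] = ((-2)·(-2) + (-1)·(-1) + (1)·(1) + (2)·(2)) / 3 = 10/3 = 3.3333
  s[Y,Z] = ((-2)·(1.5) + (-1)·(0.5) + (1)·(-0.5) + (2)·(-1.5)) / 3 = -7/3 = -2.3333
  s[Z,Z] = ((1.5)·(1.5) + (0.5)·(0.5) + (-0.5)·(-0.5) + (-1.5)·(-1.5)) / 3 = 5/3 = 1.6667
  Sample standard deviations s_i = √(s[i,i]):
  s(X) = √(3) = 1.7321
  s(Y) = √(3.3333) = 1.8257
  s(Z) = √(1.6667) = 1.291

Step 3 — r_{ij} = s_{ij} / (s_i · s_j):
  r[X,X] = 1 (diagonal).
  r[X,Y] = 0.3333 / (1.7321 · 1.8257) = 0.3333 / 3.1623 = 0.1054
  r[X,Z] = 0 / (1.7321 · 1.291) = 0 / 2.2361 = 0
  r[Y,Y] = 1 (diagonal).
  r[Y,Z] = -2.3333 / (1.8257 · 1.291) = -2.3333 / 2.357 = -0.9899
  r[Z,Z] = 1 (diagonal).

R is symmetric with unit diagonal. Assembling:

R = [[1, 0.1054, 0],
 [0.1054, 1, -0.9899],
 [0, -0.9899, 1]]


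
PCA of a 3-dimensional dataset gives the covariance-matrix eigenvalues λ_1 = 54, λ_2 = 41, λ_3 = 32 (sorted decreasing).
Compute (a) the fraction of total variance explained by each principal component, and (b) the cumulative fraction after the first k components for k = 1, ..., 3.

Step 1 — total variance = trace(Sigma) = Σ λ_i = 54 + 41 + 32 = 127.

Step 2 — fraction explained by component i = λ_i / Σ λ:
  PC1: 54/127 = 0.4252
  PC2: 41/127 = 0.3228
  PC3: 32/127 = 0.252

Step 3 — cumulative fraction after k components = (λ_1 + ... + λ_k) / Σ λ:
  k = 1: 54/127 = 0.4252
  k = 2: (54 + 41)/127 = 95/127 = 0.748
  k = 3: (54 + 41 + 32)/127 = 127/127 = 1

Summary (fraction, with percent):

explained: PC1 0.4252 (42.52%), PC2 0.3228 (32.28%), PC3 0.252 (25.2%);  cumulative: 0.4252, 0.748, 1


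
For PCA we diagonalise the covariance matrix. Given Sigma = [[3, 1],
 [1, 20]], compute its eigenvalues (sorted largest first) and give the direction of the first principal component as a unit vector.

Step 1 — characteristic polynomial of 2×2 Sigma:
  det(Sigma - λI) = λ² - trace · λ + det = 0.
  trace = 3 + 20 = 23, det = 3·20 - (1)² = 59.
Step 2 — discriminant:
  Δ = trace² - 4·det = 529 - 236 = 293.
Step 3 — eigenvalues:
  λ = (trace ± √Δ)/2 = (23 ± 17.1172)/2,
  λ_1 = 20.0586,  λ_2 = 2.9414.

Step 4 — unit eigenvector for λ_1: solve (Sigma - λ_1 I)v = 0. First row:
  (3 - 20.0586)·v_x + (1)·v_y = 0, i.e. (-17.0586)·v_x + (1)·v_y = 0,
  so v ∝ (b, λ_1 - a) = (1, 17.0586) = u.
  ||u|| = √((1)² + (17.0586)²) = √(291.9966) ≈ 17.0879,
  v_1 = u/||u|| ≈ (0.0585, 0.9983) (||v_1|| = 1).

λ_1 = 20.0586,  λ_2 = 2.9414;  v_1 ≈ (0.0585, 0.9983)


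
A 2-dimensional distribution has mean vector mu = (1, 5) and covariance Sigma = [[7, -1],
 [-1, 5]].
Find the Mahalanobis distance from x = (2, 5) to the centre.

Step 1 — centre the observation: (x - mu) = (1, 0).

Step 2 — invert Sigma. det(Sigma) = 7·5 - (-1)² = 34.
  Sigma^{-1} = (1/det) · [[d, -b], [-b, a]] = [[0.1471, 0.0294],
 [0.0294, 0.2059]].

Step 3 — form the quadratic (x - mu)^T · Sigma^{-1} · (x - mu):
  Sigma^{-1} · (x - mu) = (0.1471, 0.0294).
  (x - mu)^T · [Sigma^{-1} · (x - mu)] = (1)·(0.1471) + (0)·(0.0294) = 0.1471.

Step 4 — take square root: d = √(0.1471) ≈ 0.3835.

d(x, mu) = √(0.1471) ≈ 0.3835


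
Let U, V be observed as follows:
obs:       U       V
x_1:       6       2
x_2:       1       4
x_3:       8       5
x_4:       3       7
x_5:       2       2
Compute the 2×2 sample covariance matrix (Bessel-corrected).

Step 1 — column means:
  mean(U) = (6 + 1 + 8 + 3 + 2) / 5 = 20/5 = 4
  mean(V) = (2 + 4 + 5 + 7 + 2) / 5 = 20/5 = 4

Step 2 — sample covariance S[i,j] = (1/(n-1)) · Σ_k (x_{k,i} - mean_i) · (x_{k,j} - mean_j), with n-1 = 4.
  S[U,U] = ((2)·(2) + (-3)·(-3) + (4)·(4) + (-1)·(-1) + (-2)·(-2)) / 4 = 34/4 = 8.5
  S[U,V] = ((2)·(-2) + (-3)·(0) + (4)·(1) + (-1)·(3) + (-2)·(-2)) / 4 = 1/4 = 0.25
  S[V,V] = ((-2)·(-2) + (0)·(0) + (1)·(1) + (3)·(3) + (-2)·(-2)) / 4 = 18/4 = 4.5

S is symmetric (S[j,i] = S[i,j]). Assembling:

S = [[8.5, 0.25],
 [0.25, 4.5]]


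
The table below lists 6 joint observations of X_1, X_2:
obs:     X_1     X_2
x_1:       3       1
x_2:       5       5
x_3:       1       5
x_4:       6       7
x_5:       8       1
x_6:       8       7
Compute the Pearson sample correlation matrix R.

Step 1 — column means:
  mean(X_1) = (3 + 5 + 1 + 6 + 8 + 8) / 6 = 31/6 = 5.1667
  mean(X_2) = (1 + 5 + 5 + 7 + 1 + 7) / 6 = 26/6 = 4.3333

Step 2 — sample variances and covariances s[i,j] = (1/(n-1)) · Σ_k (x_{k,i} - mean_i) · (x_{k,j} - mean_j), with n-1 = 5:
  s[X_1,X_1] = ((-2.1667)·(-2.1667) + (-0.1667)·(-0.1667) + (-4.1667)·(-4.1667) + (0.8333)·(0.8333) + (2.8333)·(2.8333) + (2.8333)·(2.8333)) / 5 = 38.8333/5 = 7.7667
  s[X_1,X_2] = ((-2.1667)·(-3.3333) + (-0.1667)·(0.6667) + (-4.1667)·(0.6667) + (0.8333)·(2.6667) + (2.8333)·(-3.3333) + (2.8333)·(2.6667)) / 5 = 4.6667/5 = 0.9333
  s[X_2,X_2] = ((-3.3333)·(-3.3333) + (0.6667)·(0.6667) + (0.6667)·(0.6667) + (2.6667)·(2.6667) + (-3.3333)·(-3.3333) + (2.6667)·(2.6667)) / 5 = 37.3333/5 = 7.4667
  Sample standard deviations s_i = √(s[i,i]):
  s(X_1) = √(7.7667) = 2.7869
  s(X_2) = √(7.4667) = 2.7325

Step 3 — r_{ij} = s_{ij} / (s_i · s_j):
  r[X_1,X_1] = 1 (diagonal).
  r[X_1,X_2] = 0.9333 / (2.7869 · 2.7325) = 0.9333 / 7.6152 = 0.1226
  r[X_2,X_2] = 1 (diagonal).

R is symmetric with unit diagonal. Assembling:

R = [[1, 0.1226],
 [0.1226, 1]]


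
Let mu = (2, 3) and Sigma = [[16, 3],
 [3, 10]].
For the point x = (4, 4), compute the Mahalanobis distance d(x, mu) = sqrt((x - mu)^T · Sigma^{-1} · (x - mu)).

Step 1 — centre the observation: (x - mu) = (2, 1).

Step 2 — invert Sigma. det(Sigma) = 16·10 - (3)² = 151.
  Sigma^{-1} = (1/det) · [[d, -b], [-b, a]] = [[0.0662, -0.0199],
 [-0.0199, 0.106]].

Step 3 — form the quadratic (x - mu)^T · Sigma^{-1} · (x - mu):
  Sigma^{-1} · (x - mu) = (0.1126, 0.0662).
  (x - mu)^T · [Sigma^{-1} · (x - mu)] = (2)·(0.1126) + (1)·(0.0662) = 0.2914.

Step 4 — take square root: d = √(0.2914) ≈ 0.5398.

d(x, mu) = √(0.2914) ≈ 0.5398


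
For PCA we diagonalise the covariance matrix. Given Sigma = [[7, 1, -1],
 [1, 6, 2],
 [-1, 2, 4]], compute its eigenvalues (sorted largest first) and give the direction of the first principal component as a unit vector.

Step 1 — characteristic polynomial p(λ) = det(λI - Sigma) = λ³ - tr·λ² + c_1·λ - det, where tr = trace, c_1 = sum of the principal 2×2 minors, det = det(Sigma):
  tr = 7 + 6 + 4 = 17,
  c_1 = (7·6 - (1)²) + (7·4 - (-1)²) + (6·4 - (2)²) = 41 + 27 + 20 = 88,
  det = 7·(6·4 - (2)²) - (1)·((1)·4 - (2)·(-1)) + (-1)·((1)·(2) - 6·(-1)) = 7·(20) - (1)·(6) + (-1)·(8) = 126.
  So p(λ) = λ³ - 17λ² + 88λ - 126.
Step 2 — look for an integer root (rational root theorem: any rational root is an integer divisor of 126). Testing λ = 7:
  p(7) = 343 - 833 + 616 - 126 = 0  ✓
  Dividing out (λ - 7): p(λ) = (λ - 7)(λ² - 10λ + 18).
Step 3 — remaining eigenvalues from the quadratic λ² - 10λ + 18 = 0:
  Δ = 10² - 4·18 = 100 - 72 = 28,  λ = (10 ± √28)/2 = (10 ± 5.2915)/2 ≈ 7.6458 or 2.3542.
  Sorted: λ_1 = 7.6458,  λ_2 = 7,  λ_3 = 2.3542  (check: sum = 17 = tr ✓).

Step 4 — unit eigenvector for λ_1 ≈ 7.6458: v spans the null space of (Sigma - λ_1 I), whose rows are
  r_1 = (-0.6458, 1, -1),  r_2 = (1, -1.6458, 2),  r_3 = (-1, 2, -3.6458).
  v is orthogonal to every row, so take v ∝ r_1 × r_2 = ((1)·(2) - (-1)·(-1.6458), (-1)·(1) - (-0.6458)·(2), (-0.6458)·(-1.6458) - (1)·(1)) ≈ (0.3542, 0.2915, 0.0627).
  Let u = (0.3542, 0.2915, 0.0627).
  ||u|| = √((0.3542)² + (0.2915)² + (0.0627)²) = √(0.2144) ≈ 0.463,  v_1 = u/||u|| ≈ (0.7651, 0.6295, 0.1355) (||v_1|| = 1).

λ_1 = 7.6458,  λ_2 = 7,  λ_3 = 2.3542;  v_1 ≈ (0.7651, 0.6295, 0.1355)


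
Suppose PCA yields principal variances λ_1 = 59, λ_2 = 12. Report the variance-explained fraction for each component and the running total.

Step 1 — total variance = trace(Sigma) = Σ λ_i = 59 + 12 = 71.

Step 2 — fraction explained by component i = λ_i / Σ λ:
  PC1: 59/71 = 0.831
  PC2: 12/71 = 0.169

Step 3 — cumulative fraction after k components = (λ_1 + ... + λ_k) / Σ λ:
  k = 1: 59/71 = 0.831
  k = 2: (59 + 12)/71 = 71/71 = 1

Summary (fraction, with percent):

explained: PC1 0.831 (83.1%), PC2 0.169 (16.9%);  cumulative: 0.831, 1


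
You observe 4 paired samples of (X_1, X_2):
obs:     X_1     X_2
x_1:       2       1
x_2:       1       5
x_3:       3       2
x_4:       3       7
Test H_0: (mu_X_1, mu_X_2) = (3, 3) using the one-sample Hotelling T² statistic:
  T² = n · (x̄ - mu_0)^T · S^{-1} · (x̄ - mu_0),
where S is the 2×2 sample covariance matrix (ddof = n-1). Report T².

Step 1 — sample mean vector:
  mean(X_1) = (2 + 1 + 3 + 3) / 4 = 9/4 = 2.25
  mean(X_2) = (1 + 5 + 2 + 7) / 4 = 15/4 = 3.75
  x̄ = (2.25, 3.75),  deviation x̄ - mu_0 = (2.25, 3.75) - (3, 3) = (-0.75, 0.75).

Step 2 — sample covariance matrix, S[i,j] = (1/(n-1)) · Σ_k (x_{k,i} - mean_i) · (x_{k,j} - mean_j), divisor n-1 = 3:
  S[X_1,X_1] = ((-0.25)·(-0.25) + (-1.25)·(-1.25) + (0.75)·(0.75) + (0.75)·(0.75)) / 3 = 2.75/3 = 0.9167
  S[X_1,X_2] = ((-0.25)·(-2.75) + (-1.25)·(1.25) + (0.75)·(-1.75) + (0.75)·(3.25)) / 3 = 0.25/3 = 0.0833
  S[X_2,X_2] = ((-2.75)·(-2.75) + (1.25)·(1.25) + (-1.75)·(-1.75) + (3.25)·(3.25)) / 3 = 22.75/3 = 7.5833
  S = [[0.9167, 0.0833],
 [0.0833, 7.5833]].

Step 3 — invert S. det(S) = 0.9167·7.5833 - (0.0833)² = 6.9444.
  S^{-1} = (1/det) · [[d, -b], [-b, a]] = [[1.092, -0.012],
 [-0.012, 0.132]].

Step 4 — quadratic form (x̄ - mu_0)^T · S^{-1} · (x̄ - mu_0):
  S^{-1} · (x̄ - mu_0) = (-0.828, 0.108),
  (x̄ - mu_0)^T · [...] = (-0.75)·(-0.828) + (0.75)·(0.108) = 0.702.

Step 5 — scale by n: T² = 4 · 0.702 = 2.808.

T² ≈ 2.808


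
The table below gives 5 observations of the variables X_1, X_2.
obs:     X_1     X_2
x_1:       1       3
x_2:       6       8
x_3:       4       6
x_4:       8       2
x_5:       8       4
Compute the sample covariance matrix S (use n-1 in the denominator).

Step 1 — column means:
  mean(X_1) = (1 + 6 + 4 + 8 + 8) / 5 = 27/5 = 5.4
  mean(X_2) = (3 + 8 + 6 + 2 + 4) / 5 = 23/5 = 4.6

Step 2 — sample covariance S[i,j] = (1/(n-1)) · Σ_k (x_{k,i} - mean_i) · (x_{k,j} - mean_j), with n-1 = 4.
  S[X_1,X_1] = ((-4.4)·(-4.4) + (0.6)·(0.6) + (-1.4)·(-1.4) + (2.6)·(2.6) + (2.6)·(2.6)) / 4 = 35.2/4 = 8.8
  S[X_1,X_2] = ((-4.4)·(-1.6) + (0.6)·(3.4) + (-1.4)·(1.4) + (2.6)·(-2.6) + (2.6)·(-0.6)) / 4 = -1.2/4 = -0.3
  S[X_2,X_2] = ((-1.6)·(-1.6) + (3.4)·(3.4) + (1.4)·(1.4) + (-2.6)·(-2.6) + (-0.6)·(-0.6)) / 4 = 23.2/4 = 5.8

S is symmetric (S[j,i] = S[i,j]). Assembling:

S = [[8.8, -0.3],
 [-0.3, 5.8]]
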